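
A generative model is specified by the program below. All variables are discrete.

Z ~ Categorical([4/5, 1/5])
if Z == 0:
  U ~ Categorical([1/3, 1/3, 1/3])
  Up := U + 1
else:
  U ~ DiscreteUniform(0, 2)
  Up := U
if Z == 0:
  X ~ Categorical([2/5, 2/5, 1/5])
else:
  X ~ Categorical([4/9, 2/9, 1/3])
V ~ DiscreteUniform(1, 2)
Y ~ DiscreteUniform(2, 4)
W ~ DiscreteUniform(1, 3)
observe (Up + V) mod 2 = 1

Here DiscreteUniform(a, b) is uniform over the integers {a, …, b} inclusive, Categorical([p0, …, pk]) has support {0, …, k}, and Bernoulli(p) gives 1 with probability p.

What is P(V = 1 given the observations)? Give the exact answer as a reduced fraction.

P(V = 1 | obs) = 2/5

Enumerate traces; 162 have nonzero weight after conditioning:
  (Z=0, U=0, X=0, V=2, Y=2, W=1) weight 4/675
  (Z=0, U=0, X=0, V=2, Y=2, W=2) weight 4/675
  (Z=0, U=0, X=0, V=2, Y=2, W=3) weight 4/675
  (Z=0, U=0, X=0, V=2, Y=3, W=1) weight 4/675
  (Z=0, U=0, X=0, V=2, Y=3, W=2) weight 4/675
  (Z=0, U=0, X=0, V=2, Y=3, W=3) weight 4/675
  (Z=0, U=0, X=0, V=2, Y=4, W=1) weight 4/675
  (Z=0, U=0, X=0, V=2, Y=4, W=2) weight 4/675
  (Z=0, U=1, X=0, V=1, Y=2, W=1) weight 4/675
  … 153 more
Group by V:
  weight(V=1) = 1/5
  weight(V=2) = 3/10
Total weight = 1/5 + 3/10 = 1/2
P(V=1 | obs) = 1/5 / 1/2 = 2/5
P(V=2 | obs) = 3/10 / 1/2 = 3/5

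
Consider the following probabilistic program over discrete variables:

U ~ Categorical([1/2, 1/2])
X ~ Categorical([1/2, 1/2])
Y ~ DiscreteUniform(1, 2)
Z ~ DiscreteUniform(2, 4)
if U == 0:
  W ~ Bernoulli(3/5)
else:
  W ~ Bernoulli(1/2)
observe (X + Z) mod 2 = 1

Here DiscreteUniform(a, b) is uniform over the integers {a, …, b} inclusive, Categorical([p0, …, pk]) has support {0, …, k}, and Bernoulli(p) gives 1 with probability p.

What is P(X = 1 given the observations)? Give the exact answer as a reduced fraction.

P(X = 1 | obs) = 2/3

Enumerate traces; 24 have nonzero weight after conditioning:
  (U=0, X=0, Y=1, Z=3, W=0) weight 1/60
  (U=0, X=0, Y=1, Z=3, W=1) weight 1/40
  (U=0, X=0, Y=2, Z=3, W=0) weight 1/60
  (U=0, X=0, Y=2, Z=3, W=1) weight 1/40
  (U=0, X=1, Y=1, Z=2, W=0) weight 1/60
  (U=0, X=1, Y=1, Z=2, W=1) weight 1/40
  (U=0, X=1, Y=1, Z=4, W=0) weight 1/60
  (U=0, X=1, Y=1, Z=4, W=1) weight 1/40
  … 16 more
Group by X:
  weight(X=0) = 1/6
  weight(X=1) = 1/3
Total weight = 1/6 + 1/3 = 1/2
P(X=0 | obs) = 1/6 / 1/2 = 1/3
P(X=1 | obs) = 1/3 / 1/2 = 2/3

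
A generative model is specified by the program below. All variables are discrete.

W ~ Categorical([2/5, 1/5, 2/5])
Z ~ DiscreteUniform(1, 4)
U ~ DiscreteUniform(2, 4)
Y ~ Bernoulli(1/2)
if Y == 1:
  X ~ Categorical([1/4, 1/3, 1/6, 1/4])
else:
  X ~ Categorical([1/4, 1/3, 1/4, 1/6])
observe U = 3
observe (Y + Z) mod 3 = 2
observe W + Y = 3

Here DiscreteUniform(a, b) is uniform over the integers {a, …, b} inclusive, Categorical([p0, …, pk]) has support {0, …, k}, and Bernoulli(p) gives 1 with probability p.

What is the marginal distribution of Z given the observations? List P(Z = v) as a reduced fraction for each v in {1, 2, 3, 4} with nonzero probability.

P(Z=1) = 1/2, P(Z=4) = 1/2

Enumerate traces; 8 have nonzero weight after conditioning:
  (W=2, Z=1, U=3, Y=1, X=0) weight 1/240
  (W=2, Z=1, U=3, Y=1, X=1) weight 1/180
  (W=2, Z=1, U=3, Y=1, X=2) weight 1/360
  (W=2, Z=1, U=3, Y=1, X=3) weight 1/240
  (W=2, Z=4, U=3, Y=1, X=0) weight 1/240
  (W=2, Z=4, U=3, Y=1, X=1) weight 1/180
  (W=2, Z=4, U=3, Y=1, X=2) weight 1/360
  (W=2, Z=4, U=3, Y=1, X=3) weight 1/240
Group by Z:
  weight(Z=1) = 1/60
  weight(Z=4) = 1/60
Total weight = 1/60 + 1/60 = 1/30
P(Z=1 | obs) = 1/60 / 1/30 = 1/2
P(Z=4 | obs) = 1/60 / 1/30 = 1/2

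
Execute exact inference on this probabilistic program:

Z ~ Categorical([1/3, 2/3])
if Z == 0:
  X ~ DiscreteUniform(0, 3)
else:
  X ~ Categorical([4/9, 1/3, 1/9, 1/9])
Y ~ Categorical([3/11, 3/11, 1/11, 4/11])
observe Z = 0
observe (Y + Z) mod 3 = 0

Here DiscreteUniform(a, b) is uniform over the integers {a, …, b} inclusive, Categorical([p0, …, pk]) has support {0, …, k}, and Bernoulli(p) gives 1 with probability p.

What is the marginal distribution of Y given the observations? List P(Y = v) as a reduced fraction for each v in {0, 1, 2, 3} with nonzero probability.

P(Y=0) = 3/7, P(Y=3) = 4/7

Enumerate traces; 8 have nonzero weight after conditioning:
  (Z=0, X=0, Y=0) weight 1/44
  (Z=0, X=0, Y=3) weight 1/33
  (Z=0, X=1, Y=0) weight 1/44
  (Z=0, X=1, Y=3) weight 1/33
  (Z=0, X=2, Y=0) weight 1/44
  (Z=0, X=2, Y=3) weight 1/33
  (Z=0, X=3, Y=0) weight 1/44
  (Z=0, X=3, Y=3) weight 1/33
Group by Y:
  weight(Y=0) = 1/11
  weight(Y=3) = 4/33
Total weight = 1/11 + 4/33 = 7/33
P(Y=0 | obs) = 1/11 / 7/33 = 3/7
P(Y=3 | obs) = 4/33 / 7/33 = 4/7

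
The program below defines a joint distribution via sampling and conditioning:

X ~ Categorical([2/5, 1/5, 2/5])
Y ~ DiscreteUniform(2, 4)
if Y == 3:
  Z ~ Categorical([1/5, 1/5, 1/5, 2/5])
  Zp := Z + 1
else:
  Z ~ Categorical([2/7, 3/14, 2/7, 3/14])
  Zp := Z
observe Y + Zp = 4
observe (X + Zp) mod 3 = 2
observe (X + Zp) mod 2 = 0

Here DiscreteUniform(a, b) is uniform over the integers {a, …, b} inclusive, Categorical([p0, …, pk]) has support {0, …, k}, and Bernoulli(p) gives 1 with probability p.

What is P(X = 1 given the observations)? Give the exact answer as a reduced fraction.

P(X = 1 | obs) = 7/47

Enumerate traces; 3 have nonzero weight after conditioning:
  (X=0, Y=2, Z=2) weight 4/105
  (X=1, Y=3, Z=0) weight 1/75
  (X=2, Y=4, Z=0) weight 4/105
Group by X:
  weight(X=0) = 4/105
  weight(X=1) = 1/75
  weight(X=2) = 4/105
Total weight = 4/105 + 1/75 + 4/105 = 47/525
P(X=0 | obs) = 4/105 / 47/525 = 20/47
P(X=1 | obs) = 1/75 / 47/525 = 7/47
P(X=2 | obs) = 4/105 / 47/525 = 20/47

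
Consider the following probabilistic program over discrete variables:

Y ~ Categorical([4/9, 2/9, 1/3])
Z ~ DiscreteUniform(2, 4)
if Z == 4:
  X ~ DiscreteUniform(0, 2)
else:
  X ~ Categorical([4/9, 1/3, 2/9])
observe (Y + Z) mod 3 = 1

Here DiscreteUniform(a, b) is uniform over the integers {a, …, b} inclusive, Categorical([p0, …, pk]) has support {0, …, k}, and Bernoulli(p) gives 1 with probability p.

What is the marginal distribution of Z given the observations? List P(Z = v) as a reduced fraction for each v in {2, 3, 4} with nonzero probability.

Enumerate traces; 9 have nonzero weight after conditioning:
  (Y=0, Z=4, X=0) weight 4/81
  (Y=0, Z=4, X=1) weight 4/81
  (Y=0, Z=4, X=2) weight 4/81
  (Y=1, Z=3, X=0) weight 8/243
  (Y=1, Z=3, X=1) weight 2/81
  (Y=1, Z=3, X=2) weight 4/243
  (Y=2, Z=2, X=0) weight 4/81
  (Y=2, Z=2, X=1) weight 1/27
  … 1 more
Group by Z:
  weight(Z=2) = 1/9
  weight(Z=3) = 2/27
  weight(Z=4) = 4/27
Total weight = 1/9 + 2/27 + 4/27 = 1/3
P(Z=2 | obs) = 1/9 / 1/3 = 1/3
P(Z=3 | obs) = 2/27 / 1/3 = 2/9
P(Z=4 | obs) = 4/27 / 1/3 = 4/9

P(Z=2) = 1/3, P(Z=3) = 2/9, P(Z=4) = 4/9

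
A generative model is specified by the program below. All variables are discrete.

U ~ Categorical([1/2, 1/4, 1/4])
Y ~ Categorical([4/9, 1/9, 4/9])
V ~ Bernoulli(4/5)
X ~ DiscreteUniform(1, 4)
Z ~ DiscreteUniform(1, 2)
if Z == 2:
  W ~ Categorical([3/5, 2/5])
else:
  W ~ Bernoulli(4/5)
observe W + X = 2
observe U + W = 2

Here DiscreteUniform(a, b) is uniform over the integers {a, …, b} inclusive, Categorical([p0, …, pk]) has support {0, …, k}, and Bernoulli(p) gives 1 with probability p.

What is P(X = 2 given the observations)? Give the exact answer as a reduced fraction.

Enumerate traces; 24 have nonzero weight after conditioning:
  (U=1, Y=0, V=0, X=1, Z=1, W=1) weight 1/450
  (U=1, Y=0, V=0, X=1, Z=2, W=1) weight 1/900
  (U=1, Y=0, V=1, X=1, Z=1, W=1) weight 2/225
  (U=1, Y=0, V=1, X=1, Z=2, W=1) weight 1/225
  (U=1, Y=1, V=0, X=1, Z=1, W=1) weight 1/1800
  (U=1, Y=1, V=0, X=1, Z=2, W=1) weight 1/3600
  (U=1, Y=1, V=1, X=1, Z=1, W=1) weight 1/450
  (U=1, Y=1, V=1, X=1, Z=2, W=1) weight 1/900
  (U=2, Y=0, V=0, X=2, Z=1, W=0) weight 1/1800
  … 15 more
Group by X:
  weight(X=1) = 3/80
  weight(X=2) = 1/40
Total weight = 3/80 + 1/40 = 1/16
P(X=1 | obs) = 3/80 / 1/16 = 3/5
P(X=2 | obs) = 1/40 / 1/16 = 2/5

P(X = 2 | obs) = 2/5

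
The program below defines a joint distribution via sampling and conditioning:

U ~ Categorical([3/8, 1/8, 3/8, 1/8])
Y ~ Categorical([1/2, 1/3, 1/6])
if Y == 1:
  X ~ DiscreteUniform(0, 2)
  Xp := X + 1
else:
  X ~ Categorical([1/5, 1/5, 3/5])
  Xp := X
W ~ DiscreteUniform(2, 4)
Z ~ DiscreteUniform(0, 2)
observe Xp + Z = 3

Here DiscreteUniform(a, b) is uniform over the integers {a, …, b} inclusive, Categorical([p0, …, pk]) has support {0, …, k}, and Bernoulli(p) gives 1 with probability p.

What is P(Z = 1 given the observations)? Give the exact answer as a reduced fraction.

Enumerate traces; 84 have nonzero weight after conditioning:
  (U=0, Y=0, X=1, W=2, Z=2) weight 1/240
  (U=0, Y=0, X=1, W=3, Z=2) weight 1/240
  (U=0, Y=0, X=1, W=4, Z=2) weight 1/240
  (U=0, Y=0, X=2, W=2, Z=1) weight 1/80
  (U=0, Y=0, X=2, W=3, Z=1) weight 1/80
  (U=0, Y=0, X=2, W=4, Z=1) weight 1/80
  (U=0, Y=1, X=0, W=2, Z=2) weight 1/216
  (U=0, Y=1, X=0, W=3, Z=2) weight 1/216
  (U=0, Y=1, X=2, W=2, Z=0) weight 1/216
  … 75 more
Group by Z:
  weight(Z=0) = 1/27
  weight(Z=1) = 23/135
  weight(Z=2) = 11/135
Total weight = 1/27 + 23/135 + 11/135 = 13/45
P(Z=0 | obs) = 1/27 / 13/45 = 5/39
P(Z=1 | obs) = 23/135 / 13/45 = 23/39
P(Z=2 | obs) = 11/135 / 13/45 = 11/39

P(Z = 1 | obs) = 23/39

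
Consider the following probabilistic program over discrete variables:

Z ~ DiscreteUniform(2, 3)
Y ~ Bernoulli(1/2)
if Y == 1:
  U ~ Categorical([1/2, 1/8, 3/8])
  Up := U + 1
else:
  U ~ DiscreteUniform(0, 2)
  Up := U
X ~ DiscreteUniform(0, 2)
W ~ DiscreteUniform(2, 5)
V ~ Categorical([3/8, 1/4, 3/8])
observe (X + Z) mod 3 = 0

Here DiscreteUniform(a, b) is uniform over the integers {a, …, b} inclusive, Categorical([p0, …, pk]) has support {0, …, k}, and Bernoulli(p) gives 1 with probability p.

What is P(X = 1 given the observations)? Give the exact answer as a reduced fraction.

P(X = 1 | obs) = 1/2

Enumerate traces; 144 have nonzero weight after conditioning:
  (Z=2, Y=0, U=0, X=1, W=2, V=0) weight 1/384
  (Z=2, Y=0, U=0, X=1, W=2, V=1) weight 1/576
  (Z=2, Y=0, U=0, X=1, W=2, V=2) weight 1/384
  (Z=2, Y=0, U=0, X=1, W=3, V=0) weight 1/384
  (Z=2, Y=0, U=0, X=1, W=3, V=1) weight 1/576
  (Z=2, Y=0, U=0, X=1, W=3, V=2) weight 1/384
  (Z=2, Y=0, U=0, X=1, W=4, V=0) weight 1/384
  (Z=2, Y=0, U=0, X=1, W=4, V=1) weight 1/576
  (Z=3, Y=0, U=0, X=0, W=2, V=0) weight 1/384
  … 135 more
Group by X:
  weight(X=0) = 1/6
  weight(X=1) = 1/6
Total weight = 1/6 + 1/6 = 1/3
P(X=0 | obs) = 1/6 / 1/3 = 1/2
P(X=1 | obs) = 1/6 / 1/3 = 1/2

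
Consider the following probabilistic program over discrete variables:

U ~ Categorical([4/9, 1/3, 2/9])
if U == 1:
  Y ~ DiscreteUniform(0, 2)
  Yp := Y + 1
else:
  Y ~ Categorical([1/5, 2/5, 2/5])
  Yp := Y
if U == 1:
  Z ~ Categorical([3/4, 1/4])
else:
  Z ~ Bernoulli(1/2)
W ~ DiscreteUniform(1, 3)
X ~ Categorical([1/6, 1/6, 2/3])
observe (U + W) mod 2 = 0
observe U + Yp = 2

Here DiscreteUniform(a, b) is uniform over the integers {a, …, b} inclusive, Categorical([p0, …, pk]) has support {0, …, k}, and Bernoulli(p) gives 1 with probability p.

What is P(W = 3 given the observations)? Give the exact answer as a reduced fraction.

Enumerate traces; 24 have nonzero weight after conditioning:
  (U=0, Y=2, Z=0, W=2, X=0) weight 2/405
  (U=0, Y=2, Z=0, W=2, X=1) weight 2/405
  (U=0, Y=2, Z=0, W=2, X=2) weight 8/405
  (U=0, Y=2, Z=1, W=2, X=0) weight 2/405
  (U=0, Y=2, Z=1, W=2, X=1) weight 2/405
  (U=0, Y=2, Z=1, W=2, X=2) weight 8/405
  (U=1, Y=0, Z=0, W=1, X=0) weight 1/216
  (U=1, Y=0, Z=0, W=1, X=1) weight 1/216
  (U=1, Y=0, Z=0, W=3, X=0) weight 1/216
  … 15 more
Group by W:
  weight(W=1) = 1/27
  weight(W=2) = 2/27
  weight(W=3) = 1/27
Total weight = 1/27 + 2/27 + 1/27 = 4/27
P(W=1 | obs) = 1/27 / 4/27 = 1/4
P(W=2 | obs) = 2/27 / 4/27 = 1/2
P(W=3 | obs) = 1/27 / 4/27 = 1/4

P(W = 3 | obs) = 1/4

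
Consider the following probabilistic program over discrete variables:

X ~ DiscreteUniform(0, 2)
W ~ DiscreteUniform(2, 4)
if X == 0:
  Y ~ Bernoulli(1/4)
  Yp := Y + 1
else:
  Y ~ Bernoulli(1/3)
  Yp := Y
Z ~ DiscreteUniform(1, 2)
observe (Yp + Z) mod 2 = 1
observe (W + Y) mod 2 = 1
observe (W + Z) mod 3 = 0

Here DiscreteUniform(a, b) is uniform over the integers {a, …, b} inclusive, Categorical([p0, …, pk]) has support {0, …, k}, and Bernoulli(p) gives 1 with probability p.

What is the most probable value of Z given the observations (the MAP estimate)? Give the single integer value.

Enumerate traces; 3 have nonzero weight after conditioning:
  (X=0, W=2, Y=1, Z=1) weight 1/72
  (X=1, W=4, Y=1, Z=2) weight 1/54
  (X=2, W=4, Y=1, Z=2) weight 1/54
Group by Z:
  weight(Z=1) = 1/72
  weight(Z=2) = 1/27
Total weight = 1/72 + 1/27 = 11/216
P(Z=1 | obs) = 1/72 / 11/216 = 3/11
P(Z=2 | obs) = 1/27 / 11/216 = 8/11
argmax = 2

argmax_v P(Z = v | obs) = 2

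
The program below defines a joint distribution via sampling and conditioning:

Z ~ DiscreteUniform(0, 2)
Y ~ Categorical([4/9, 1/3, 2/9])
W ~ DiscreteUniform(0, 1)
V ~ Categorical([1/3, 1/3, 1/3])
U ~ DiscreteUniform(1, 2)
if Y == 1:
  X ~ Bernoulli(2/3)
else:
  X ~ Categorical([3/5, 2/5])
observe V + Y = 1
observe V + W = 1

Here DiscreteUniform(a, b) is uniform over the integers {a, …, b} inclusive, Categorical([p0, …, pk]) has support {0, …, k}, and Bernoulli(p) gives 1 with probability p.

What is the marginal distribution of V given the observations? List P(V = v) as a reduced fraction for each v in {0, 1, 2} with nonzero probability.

P(V=0) = 3/7, P(V=1) = 4/7

Enumerate traces; 24 have nonzero weight after conditioning:
  (Z=0, Y=0, W=0, V=1, U=1, X=0) weight 1/135
  (Z=0, Y=0, W=0, V=1, U=1, X=1) weight 2/405
  (Z=0, Y=0, W=0, V=1, U=2, X=0) weight 1/135
  (Z=0, Y=0, W=0, V=1, U=2, X=1) weight 2/405
  (Z=0, Y=1, W=1, V=0, U=1, X=0) weight 1/324
  (Z=0, Y=1, W=1, V=0, U=1, X=1) weight 1/162
  (Z=0, Y=1, W=1, V=0, U=2, X=0) weight 1/324
  (Z=0, Y=1, W=1, V=0, U=2, X=1) weight 1/162
  … 16 more
Group by V:
  weight(V=0) = 1/18
  weight(V=1) = 2/27
Total weight = 1/18 + 2/27 = 7/54
P(V=0 | obs) = 1/18 / 7/54 = 3/7
P(V=1 | obs) = 2/27 / 7/54 = 4/7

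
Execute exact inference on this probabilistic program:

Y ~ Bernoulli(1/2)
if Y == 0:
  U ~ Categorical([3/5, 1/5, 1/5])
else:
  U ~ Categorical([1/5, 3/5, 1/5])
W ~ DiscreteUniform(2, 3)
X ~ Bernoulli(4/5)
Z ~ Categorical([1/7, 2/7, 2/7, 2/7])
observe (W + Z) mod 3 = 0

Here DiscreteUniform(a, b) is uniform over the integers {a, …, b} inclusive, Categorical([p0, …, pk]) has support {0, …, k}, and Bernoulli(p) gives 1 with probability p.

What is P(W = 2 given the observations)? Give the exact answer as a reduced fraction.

Enumerate traces; 36 have nonzero weight after conditioning:
  (Y=0, U=0, W=2, X=0, Z=1) weight 3/350
  (Y=0, U=0, W=2, X=1, Z=1) weight 6/175
  (Y=0, U=0, W=3, X=0, Z=0) weight 3/700
  (Y=0, U=0, W=3, X=0, Z=3) weight 3/350
  (Y=0, U=0, W=3, X=1, Z=0) weight 3/175
  (Y=0, U=0, W=3, X=1, Z=3) weight 6/175
  (Y=0, U=1, W=2, X=0, Z=1) weight 1/350
  (Y=0, U=1, W=2, X=1, Z=1) weight 2/175
  … 28 more
Group by W:
  weight(W=2) = 1/7
  weight(W=3) = 3/14
Total weight = 1/7 + 3/14 = 5/14
P(W=2 | obs) = 1/7 / 5/14 = 2/5
P(W=3 | obs) = 3/14 / 5/14 = 3/5

P(W = 2 | obs) = 2/5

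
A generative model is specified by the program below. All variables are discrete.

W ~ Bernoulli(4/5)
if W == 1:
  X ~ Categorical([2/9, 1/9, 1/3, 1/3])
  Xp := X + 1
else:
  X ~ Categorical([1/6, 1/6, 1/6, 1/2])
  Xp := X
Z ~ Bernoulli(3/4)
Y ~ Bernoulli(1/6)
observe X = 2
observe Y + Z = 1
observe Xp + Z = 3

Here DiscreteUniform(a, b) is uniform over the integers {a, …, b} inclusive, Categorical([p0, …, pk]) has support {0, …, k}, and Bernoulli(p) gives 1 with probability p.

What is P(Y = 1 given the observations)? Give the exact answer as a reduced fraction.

P(Y = 1 | obs) = 8/23

Enumerate traces; 2 have nonzero weight after conditioning:
  (W=0, X=2, Z=1, Y=0) weight 1/48
  (W=1, X=2, Z=0, Y=1) weight 1/90
Group by Y:
  weight(Y=0) = 1/48
  weight(Y=1) = 1/90
Total weight = 1/48 + 1/90 = 23/720
P(Y=0 | obs) = 1/48 / 23/720 = 15/23
P(Y=1 | obs) = 1/90 / 23/720 = 8/23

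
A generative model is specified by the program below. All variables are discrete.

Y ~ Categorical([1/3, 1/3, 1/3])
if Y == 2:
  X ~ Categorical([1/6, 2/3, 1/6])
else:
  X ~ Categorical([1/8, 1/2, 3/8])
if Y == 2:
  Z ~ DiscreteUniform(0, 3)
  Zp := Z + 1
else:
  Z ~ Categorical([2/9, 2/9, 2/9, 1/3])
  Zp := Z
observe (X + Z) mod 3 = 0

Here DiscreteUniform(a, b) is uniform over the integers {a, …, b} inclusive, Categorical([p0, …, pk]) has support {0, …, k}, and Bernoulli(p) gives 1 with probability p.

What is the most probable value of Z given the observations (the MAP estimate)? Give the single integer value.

Enumerate traces; 12 have nonzero weight after conditioning:
  (Y=0, X=0, Z=0) weight 1/108
  (Y=0, X=0, Z=3) weight 1/72
  (Y=0, X=1, Z=2) weight 1/27
  (Y=0, X=2, Z=1) weight 1/36
  (Y=1, X=0, Z=0) weight 1/108
  (Y=1, X=0, Z=3) weight 1/72
  (Y=1, X=1, Z=2) weight 1/27
  (Y=1, X=2, Z=1) weight 1/36
  … 4 more
Group by Z:
  weight(Z=0) = 7/216
  weight(Z=1) = 5/72
  weight(Z=2) = 7/54
  weight(Z=3) = 1/24
Total weight = 7/216 + 5/72 + 7/54 + 1/24 = 59/216
P(Z=0 | obs) = 7/216 / 59/216 = 7/59
P(Z=1 | obs) = 5/72 / 59/216 = 15/59
P(Z=2 | obs) = 7/54 / 59/216 = 28/59
P(Z=3 | obs) = 1/24 / 59/216 = 9/59
argmax = 2

argmax_v P(Z = v | obs) = 2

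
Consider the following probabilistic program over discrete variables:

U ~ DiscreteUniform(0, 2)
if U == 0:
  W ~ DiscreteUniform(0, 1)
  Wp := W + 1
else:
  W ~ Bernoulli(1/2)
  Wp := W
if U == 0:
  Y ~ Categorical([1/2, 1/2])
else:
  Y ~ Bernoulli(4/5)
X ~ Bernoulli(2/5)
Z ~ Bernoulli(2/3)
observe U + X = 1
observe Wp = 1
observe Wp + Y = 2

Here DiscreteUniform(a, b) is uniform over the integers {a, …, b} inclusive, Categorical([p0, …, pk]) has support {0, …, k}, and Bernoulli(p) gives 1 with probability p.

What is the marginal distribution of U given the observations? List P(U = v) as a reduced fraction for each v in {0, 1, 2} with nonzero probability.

P(U=0) = 5/17, P(U=1) = 12/17

Enumerate traces; 4 have nonzero weight after conditioning:
  (U=0, W=0, Y=1, X=1, Z=0) weight 1/90
  (U=0, W=0, Y=1, X=1, Z=1) weight 1/45
  (U=1, W=1, Y=1, X=0, Z=0) weight 2/75
  (U=1, W=1, Y=1, X=0, Z=1) weight 4/75
Group by U:
  weight(U=0) = 1/30
  weight(U=1) = 2/25
Total weight = 1/30 + 2/25 = 17/150
P(U=0 | obs) = 1/30 / 17/150 = 5/17
P(U=1 | obs) = 2/25 / 17/150 = 12/17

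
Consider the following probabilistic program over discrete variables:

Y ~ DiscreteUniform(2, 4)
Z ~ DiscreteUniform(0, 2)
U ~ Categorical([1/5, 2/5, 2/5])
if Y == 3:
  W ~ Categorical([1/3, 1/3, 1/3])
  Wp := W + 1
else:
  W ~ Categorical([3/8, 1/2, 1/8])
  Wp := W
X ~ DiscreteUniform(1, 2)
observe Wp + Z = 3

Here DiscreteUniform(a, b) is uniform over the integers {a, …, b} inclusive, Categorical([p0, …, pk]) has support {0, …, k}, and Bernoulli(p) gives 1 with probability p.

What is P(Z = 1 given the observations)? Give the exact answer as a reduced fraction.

Enumerate traces; 42 have nonzero weight after conditioning:
  (Y=2, Z=1, U=0, W=2, X=1) weight 1/720
  (Y=2, Z=1, U=0, W=2, X=2) weight 1/720
  (Y=2, Z=1, U=1, W=2, X=1) weight 1/360
  (Y=2, Z=1, U=1, W=2, X=2) weight 1/360
  (Y=2, Z=1, U=2, W=2, X=1) weight 1/360
  (Y=2, Z=1, U=2, W=2, X=2) weight 1/360
  (Y=2, Z=2, U=0, W=1, X=1) weight 1/180
  (Y=2, Z=2, U=0, W=1, X=2) weight 1/180
  (Y=3, Z=0, U=0, W=2, X=1) weight 1/270
  … 33 more
Group by Z:
  weight(Z=0) = 1/27
  weight(Z=1) = 7/108
  weight(Z=2) = 4/27
Total weight = 1/27 + 7/108 + 4/27 = 1/4
P(Z=0 | obs) = 1/27 / 1/4 = 4/27
P(Z=1 | obs) = 7/108 / 1/4 = 7/27
P(Z=2 | obs) = 4/27 / 1/4 = 16/27

P(Z = 1 | obs) = 7/27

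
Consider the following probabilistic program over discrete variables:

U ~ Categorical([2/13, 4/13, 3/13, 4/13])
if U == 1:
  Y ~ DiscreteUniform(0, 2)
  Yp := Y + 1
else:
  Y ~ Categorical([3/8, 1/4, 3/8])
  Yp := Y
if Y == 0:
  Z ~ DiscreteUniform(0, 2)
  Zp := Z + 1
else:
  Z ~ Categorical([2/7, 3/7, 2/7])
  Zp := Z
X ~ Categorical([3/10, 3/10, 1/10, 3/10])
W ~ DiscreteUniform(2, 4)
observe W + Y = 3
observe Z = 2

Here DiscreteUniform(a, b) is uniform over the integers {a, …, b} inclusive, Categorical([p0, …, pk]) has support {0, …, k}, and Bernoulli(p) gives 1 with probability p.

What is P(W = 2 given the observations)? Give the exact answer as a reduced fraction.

Enumerate traces; 32 have nonzero weight after conditioning:
  (U=0, Y=0, Z=2, X=0, W=3) weight 1/520
  (U=0, Y=0, Z=2, X=1, W=3) weight 1/520
  (U=0, Y=0, Z=2, X=2, W=3) weight 1/1560
  (U=0, Y=0, Z=2, X=3, W=3) weight 1/520
  (U=0, Y=1, Z=2, X=0, W=2) weight 1/910
  (U=0, Y=1, Z=2, X=1, W=2) weight 1/910
  (U=0, Y=1, Z=2, X=2, W=2) weight 1/2730
  (U=0, Y=1, Z=2, X=3, W=2) weight 1/910
  … 24 more
Group by W:
  weight(W=2) = 43/1638
  weight(W=3) = 113/2808
Total weight = 43/1638 + 113/2808 = 1307/19656
P(W=2 | obs) = 43/1638 / 1307/19656 = 516/1307
P(W=3 | obs) = 113/2808 / 1307/19656 = 791/1307

P(W = 2 | obs) = 516/1307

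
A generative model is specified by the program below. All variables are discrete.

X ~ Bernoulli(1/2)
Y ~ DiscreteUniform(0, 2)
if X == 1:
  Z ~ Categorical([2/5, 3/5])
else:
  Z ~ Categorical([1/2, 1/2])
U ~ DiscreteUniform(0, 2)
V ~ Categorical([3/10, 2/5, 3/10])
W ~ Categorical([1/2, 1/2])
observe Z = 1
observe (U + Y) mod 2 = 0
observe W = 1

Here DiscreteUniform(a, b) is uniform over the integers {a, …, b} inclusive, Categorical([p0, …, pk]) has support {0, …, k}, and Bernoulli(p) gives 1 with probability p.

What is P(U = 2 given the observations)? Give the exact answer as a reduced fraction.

P(U = 2 | obs) = 2/5

Enumerate traces; 30 have nonzero weight after conditioning:
  (X=0, Y=0, Z=1, U=0, V=0, W=1) weight 1/240
  (X=0, Y=0, Z=1, U=0, V=1, W=1) weight 1/180
  (X=0, Y=0, Z=1, U=0, V=2, W=1) weight 1/240
  (X=0, Y=0, Z=1, U=2, V=0, W=1) weight 1/240
  (X=0, Y=0, Z=1, U=2, V=1, W=1) weight 1/180
  (X=0, Y=0, Z=1, U=2, V=2, W=1) weight 1/240
  (X=0, Y=1, Z=1, U=1, V=0, W=1) weight 1/240
  (X=0, Y=1, Z=1, U=1, V=1, W=1) weight 1/180
  … 22 more
Group by U:
  weight(U=0) = 11/180
  weight(U=1) = 11/360
  weight(U=2) = 11/180
Total weight = 11/180 + 11/360 + 11/180 = 11/72
P(U=0 | obs) = 11/180 / 11/72 = 2/5
P(U=1 | obs) = 11/360 / 11/72 = 1/5
P(U=2 | obs) = 11/180 / 11/72 = 2/5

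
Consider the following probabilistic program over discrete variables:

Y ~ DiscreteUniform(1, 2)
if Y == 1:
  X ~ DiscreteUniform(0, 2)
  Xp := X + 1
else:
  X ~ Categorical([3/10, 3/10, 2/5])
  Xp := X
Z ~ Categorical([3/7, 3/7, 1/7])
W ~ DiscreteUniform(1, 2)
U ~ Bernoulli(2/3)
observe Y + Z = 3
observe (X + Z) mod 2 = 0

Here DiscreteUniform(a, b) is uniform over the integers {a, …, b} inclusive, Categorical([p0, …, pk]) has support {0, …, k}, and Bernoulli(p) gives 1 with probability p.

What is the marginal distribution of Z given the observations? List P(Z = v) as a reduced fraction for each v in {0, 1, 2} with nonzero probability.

Enumerate traces; 12 have nonzero weight after conditioning:
  (Y=1, X=0, Z=2, W=1, U=0) weight 1/252
  (Y=1, X=0, Z=2, W=1, U=1) weight 1/126
  (Y=1, X=0, Z=2, W=2, U=0) weight 1/252
  (Y=1, X=0, Z=2, W=2, U=1) weight 1/126
  (Y=1, X=2, Z=2, W=1, U=0) weight 1/252
  (Y=1, X=2, Z=2, W=1, U=1) weight 1/126
  (Y=1, X=2, Z=2, W=2, U=0) weight 1/252
  (Y=1, X=2, Z=2, W=2, U=1) weight 1/126
  (Y=2, X=1, Z=1, W=1, U=0) weight 3/280
  … 3 more
Group by Z:
  weight(Z=1) = 9/140
  weight(Z=2) = 1/21
Total weight = 9/140 + 1/21 = 47/420
P(Z=1 | obs) = 9/140 / 47/420 = 27/47
P(Z=2 | obs) = 1/21 / 47/420 = 20/47

P(Z=1) = 27/47, P(Z=2) = 20/47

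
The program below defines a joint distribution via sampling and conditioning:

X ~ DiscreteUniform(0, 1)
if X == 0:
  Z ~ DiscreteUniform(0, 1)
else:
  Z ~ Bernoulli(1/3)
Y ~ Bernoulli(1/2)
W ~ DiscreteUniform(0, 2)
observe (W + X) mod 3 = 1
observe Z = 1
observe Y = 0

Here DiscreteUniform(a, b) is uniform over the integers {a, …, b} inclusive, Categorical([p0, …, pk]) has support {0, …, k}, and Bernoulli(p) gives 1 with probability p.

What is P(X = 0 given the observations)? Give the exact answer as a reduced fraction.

P(X = 0 | obs) = 3/5

Enumerate traces; 2 have nonzero weight after conditioning:
  (X=0, Z=1, Y=0, W=1) weight 1/24
  (X=1, Z=1, Y=0, W=0) weight 1/36
Group by X:
  weight(X=0) = 1/24
  weight(X=1) = 1/36
Total weight = 1/24 + 1/36 = 5/72
P(X=0 | obs) = 1/24 / 5/72 = 3/5
P(X=1 | obs) = 1/36 / 5/72 = 2/5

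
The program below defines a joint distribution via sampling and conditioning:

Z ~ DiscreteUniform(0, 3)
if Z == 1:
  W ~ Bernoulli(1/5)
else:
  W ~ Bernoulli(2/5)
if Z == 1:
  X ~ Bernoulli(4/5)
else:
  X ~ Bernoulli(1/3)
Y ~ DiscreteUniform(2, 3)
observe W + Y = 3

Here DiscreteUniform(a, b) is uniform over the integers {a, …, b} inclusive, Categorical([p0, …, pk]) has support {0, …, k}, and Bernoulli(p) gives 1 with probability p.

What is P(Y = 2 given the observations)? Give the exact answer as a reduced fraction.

P(Y = 2 | obs) = 7/20

Enumerate traces; 16 have nonzero weight after conditioning:
  (Z=0, W=0, X=0, Y=3) weight 1/20
  (Z=0, W=0, X=1, Y=3) weight 1/40
  (Z=0, W=1, X=0, Y=2) weight 1/30
  (Z=0, W=1, X=1, Y=2) weight 1/60
  (Z=1, W=0, X=0, Y=3) weight 1/50
  (Z=1, W=0, X=1, Y=3) weight 2/25
  (Z=1, W=1, X=0, Y=2) weight 1/200
  (Z=1, W=1, X=1, Y=2) weight 1/50
  … 8 more
Group by Y:
  weight(Y=2) = 7/40
  weight(Y=3) = 13/40
Total weight = 7/40 + 13/40 = 1/2
P(Y=2 | obs) = 7/40 / 1/2 = 7/20
P(Y=3 | obs) = 13/40 / 1/2 = 13/20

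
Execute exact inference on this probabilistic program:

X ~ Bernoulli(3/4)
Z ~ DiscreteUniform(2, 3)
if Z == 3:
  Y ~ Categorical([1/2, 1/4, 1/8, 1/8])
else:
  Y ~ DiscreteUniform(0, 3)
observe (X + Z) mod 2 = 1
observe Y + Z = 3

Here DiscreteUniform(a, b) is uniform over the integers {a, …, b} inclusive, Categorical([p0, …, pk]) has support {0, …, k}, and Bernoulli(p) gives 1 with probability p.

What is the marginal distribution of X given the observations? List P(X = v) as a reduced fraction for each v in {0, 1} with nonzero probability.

Enumerate traces; 2 have nonzero weight after conditioning:
  (X=0, Z=3, Y=0) weight 1/16
  (X=1, Z=2, Y=1) weight 3/32
Group by X:
  weight(X=0) = 1/16
  weight(X=1) = 3/32
Total weight = 1/16 + 3/32 = 5/32
P(X=0 | obs) = 1/16 / 5/32 = 2/5
P(X=1 | obs) = 3/32 / 5/32 = 3/5

P(X=0) = 2/5, P(X=1) = 3/5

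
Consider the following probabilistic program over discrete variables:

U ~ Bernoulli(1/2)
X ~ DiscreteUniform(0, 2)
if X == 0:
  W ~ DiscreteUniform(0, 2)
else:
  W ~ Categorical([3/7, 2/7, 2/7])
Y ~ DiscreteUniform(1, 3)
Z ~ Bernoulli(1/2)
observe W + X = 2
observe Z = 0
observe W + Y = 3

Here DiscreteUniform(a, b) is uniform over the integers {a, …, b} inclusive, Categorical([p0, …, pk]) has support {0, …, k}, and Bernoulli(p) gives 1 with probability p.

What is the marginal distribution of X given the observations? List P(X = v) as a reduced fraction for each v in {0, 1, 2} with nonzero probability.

Enumerate traces; 6 have nonzero weight after conditioning:
  (U=0, X=0, W=2, Y=1, Z=0) weight 1/108
  (U=0, X=1, W=1, Y=2, Z=0) weight 1/126
  (U=0, X=2, W=0, Y=3, Z=0) weight 1/84
  (U=1, X=0, W=2, Y=1, Z=0) weight 1/108
  (U=1, X=1, W=1, Y=2, Z=0) weight 1/126
  (U=1, X=2, W=0, Y=3, Z=0) weight 1/84
Group by X:
  weight(X=0) = 1/54
  weight(X=1) = 1/63
  weight(X=2) = 1/42
Total weight = 1/54 + 1/63 + 1/42 = 11/189
P(X=0 | obs) = 1/54 / 11/189 = 7/22
P(X=1 | obs) = 1/63 / 11/189 = 3/11
P(X=2 | obs) = 1/42 / 11/189 = 9/22

P(X=0) = 7/22, P(X=1) = 3/11, P(X=2) = 9/22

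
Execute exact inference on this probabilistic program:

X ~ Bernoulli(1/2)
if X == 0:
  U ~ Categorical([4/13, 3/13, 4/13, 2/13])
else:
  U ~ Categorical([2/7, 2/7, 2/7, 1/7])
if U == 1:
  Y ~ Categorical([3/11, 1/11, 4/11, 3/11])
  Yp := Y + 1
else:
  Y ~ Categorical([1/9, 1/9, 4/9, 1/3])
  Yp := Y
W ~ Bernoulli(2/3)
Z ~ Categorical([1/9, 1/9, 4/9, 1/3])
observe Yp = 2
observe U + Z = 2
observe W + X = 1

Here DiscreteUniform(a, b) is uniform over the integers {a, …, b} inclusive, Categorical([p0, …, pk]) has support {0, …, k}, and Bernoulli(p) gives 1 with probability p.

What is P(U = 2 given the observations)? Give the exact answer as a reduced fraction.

Enumerate traces; 6 have nonzero weight after conditioning:
  (X=0, U=0, Y=2, W=1, Z=2) weight 64/3159
  (X=0, U=1, Y=1, W=1, Z=1) weight 1/1287
  (X=0, U=2, Y=2, W=1, Z=0) weight 16/3159
  (X=1, U=0, Y=2, W=0, Z=2) weight 16/1701
  (X=1, U=1, Y=1, W=0, Z=1) weight 1/2079
  (X=1, U=2, Y=2, W=0, Z=0) weight 4/1701
Group by U:
  weight(U=0) = 656/22113
  weight(U=1) = 34/27027
  weight(U=2) = 164/22113
Total weight = 656/22113 + 34/27027 + 164/22113 = 9326/243243
P(U=0 | obs) = 656/22113 / 9326/243243 = 3608/4663
P(U=1 | obs) = 34/27027 / 9326/243243 = 153/4663
P(U=2 | obs) = 164/22113 / 9326/243243 = 902/4663

P(U = 2 | obs) = 902/4663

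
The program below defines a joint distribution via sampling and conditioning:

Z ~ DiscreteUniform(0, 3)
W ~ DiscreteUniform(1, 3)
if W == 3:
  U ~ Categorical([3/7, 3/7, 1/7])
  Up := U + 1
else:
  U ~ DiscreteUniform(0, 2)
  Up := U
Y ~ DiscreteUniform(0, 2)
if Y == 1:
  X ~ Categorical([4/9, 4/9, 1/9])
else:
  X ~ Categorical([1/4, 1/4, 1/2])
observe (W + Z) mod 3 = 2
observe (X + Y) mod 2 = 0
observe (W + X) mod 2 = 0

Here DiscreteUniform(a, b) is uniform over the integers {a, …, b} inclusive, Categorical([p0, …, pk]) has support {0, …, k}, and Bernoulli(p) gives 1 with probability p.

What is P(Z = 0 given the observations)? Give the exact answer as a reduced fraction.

Enumerate traces; 30 have nonzero weight after conditioning:
  (Z=0, W=2, U=0, Y=0, X=0) weight 1/432
  (Z=0, W=2, U=0, Y=0, X=2) weight 1/216
  (Z=0, W=2, U=0, Y=2, X=0) weight 1/432
  (Z=0, W=2, U=0, Y=2, X=2) weight 1/216
  (Z=0, W=2, U=1, Y=0, X=0) weight 1/432
  (Z=0, W=2, U=1, Y=0, X=2) weight 1/216
  (Z=0, W=2, U=1, Y=2, X=0) weight 1/432
  (Z=0, W=2, U=1, Y=2, X=2) weight 1/216
  (Z=1, W=1, U=0, Y=1, X=1) weight 1/243
  (Z=2, W=3, U=0, Y=1, X=1) weight 1/189
  … 20 more
Group by Z:
  weight(Z=0) = 1/24
  weight(Z=1) = 1/81
  weight(Z=2) = 1/81
  weight(Z=3) = 1/24
Total weight = 1/24 + 1/81 + 1/81 + 1/24 = 35/324
P(Z=0 | obs) = 1/24 / 35/324 = 27/70
P(Z=1 | obs) = 1/81 / 35/324 = 4/35
P(Z=2 | obs) = 1/81 / 35/324 = 4/35
P(Z=3 | obs) = 1/24 / 35/324 = 27/70

P(Z = 0 | obs) = 27/70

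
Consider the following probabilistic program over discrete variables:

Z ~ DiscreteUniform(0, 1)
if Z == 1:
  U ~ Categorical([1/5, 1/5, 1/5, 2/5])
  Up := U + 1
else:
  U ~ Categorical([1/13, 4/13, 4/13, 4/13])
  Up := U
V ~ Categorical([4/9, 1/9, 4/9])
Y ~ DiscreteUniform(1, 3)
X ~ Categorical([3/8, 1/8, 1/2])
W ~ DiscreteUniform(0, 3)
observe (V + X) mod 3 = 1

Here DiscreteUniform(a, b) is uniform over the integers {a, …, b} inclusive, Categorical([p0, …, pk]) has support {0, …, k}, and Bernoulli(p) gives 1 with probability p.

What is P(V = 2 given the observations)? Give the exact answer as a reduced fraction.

Enumerate traces; 288 have nonzero weight after conditioning:
  (Z=0, U=0, V=0, Y=1, X=1, W=0) weight 1/5616
  (Z=0, U=0, V=0, Y=1, X=1, W=1) weight 1/5616
  (Z=0, U=0, V=0, Y=1, X=1, W=2) weight 1/5616
  (Z=0, U=0, V=0, Y=1, X=1, W=3) weight 1/5616
  (Z=0, U=0, V=0, Y=2, X=1, W=0) weight 1/5616
  (Z=0, U=0, V=0, Y=2, X=1, W=1) weight 1/5616
  (Z=0, U=0, V=0, Y=2, X=1, W=2) weight 1/5616
  (Z=0, U=0, V=0, Y=2, X=1, W=3) weight 1/5616
  (Z=0, U=0, V=1, Y=1, X=0, W=0) weight 1/7488
  (Z=0, U=0, V=2, Y=1, X=2, W=0) weight 1/1404
  … 278 more
Group by V:
  weight(V=0) = 1/18
  weight(V=1) = 1/24
  weight(V=2) = 2/9
Total weight = 1/18 + 1/24 + 2/9 = 23/72
P(V=0 | obs) = 1/18 / 23/72 = 4/23
P(V=1 | obs) = 1/24 / 23/72 = 3/23
P(V=2 | obs) = 2/9 / 23/72 = 16/23

P(V = 2 | obs) = 16/23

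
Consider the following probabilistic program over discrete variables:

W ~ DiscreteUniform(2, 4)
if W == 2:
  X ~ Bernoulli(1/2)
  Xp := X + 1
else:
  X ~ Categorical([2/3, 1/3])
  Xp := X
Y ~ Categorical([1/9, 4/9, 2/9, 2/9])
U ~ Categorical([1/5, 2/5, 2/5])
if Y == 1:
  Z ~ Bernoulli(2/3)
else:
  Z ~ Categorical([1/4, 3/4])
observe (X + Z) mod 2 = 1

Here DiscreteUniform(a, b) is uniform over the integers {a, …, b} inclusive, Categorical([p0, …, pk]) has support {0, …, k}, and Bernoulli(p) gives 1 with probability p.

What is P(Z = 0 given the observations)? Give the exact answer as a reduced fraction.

Enumerate traces; 72 have nonzero weight after conditioning:
  (W=2, X=0, Y=0, U=0, Z=1) weight 1/360
  (W=2, X=0, Y=0, U=1, Z=1) weight 1/180
  (W=2, X=0, Y=0, U=2, Z=1) weight 1/180
  (W=2, X=0, Y=1, U=0, Z=1) weight 4/405
  (W=2, X=0, Y=1, U=1, Z=1) weight 8/405
  (W=2, X=0, Y=1, U=2, Z=1) weight 8/405
  (W=2, X=0, Y=2, U=0, Z=1) weight 1/180
  (W=2, X=0, Y=2, U=1, Z=1) weight 1/90
  (W=2, X=1, Y=0, U=0, Z=0) weight 1/1080
  … 63 more
Group by Z:
  weight(Z=0) = 217/1944
  weight(Z=1) = 847/1944
Total weight = 217/1944 + 847/1944 = 133/243
P(Z=0 | obs) = 217/1944 / 133/243 = 31/152
P(Z=1 | obs) = 847/1944 / 133/243 = 121/152

P(Z = 0 | obs) = 31/152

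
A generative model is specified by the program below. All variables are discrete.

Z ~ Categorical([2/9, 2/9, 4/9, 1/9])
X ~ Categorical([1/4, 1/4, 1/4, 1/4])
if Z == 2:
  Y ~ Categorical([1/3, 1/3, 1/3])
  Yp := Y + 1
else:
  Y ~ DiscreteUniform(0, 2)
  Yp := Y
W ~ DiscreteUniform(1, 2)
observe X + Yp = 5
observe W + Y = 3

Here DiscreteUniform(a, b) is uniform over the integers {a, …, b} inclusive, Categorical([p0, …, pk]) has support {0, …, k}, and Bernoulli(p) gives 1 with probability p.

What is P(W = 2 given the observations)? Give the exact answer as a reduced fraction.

P(W = 2 | obs) = 4/13

Enumerate traces; 5 have nonzero weight after conditioning:
  (Z=0, X=3, Y=2, W=1) weight 1/108
  (Z=1, X=3, Y=2, W=1) weight 1/108
  (Z=2, X=2, Y=2, W=1) weight 1/54
  (Z=2, X=3, Y=1, W=2) weight 1/54
  (Z=3, X=3, Y=2, W=1) weight 1/216
Group by W:
  weight(W=1) = 1/24
  weight(W=2) = 1/54
Total weight = 1/24 + 1/54 = 13/216
P(W=1 | obs) = 1/24 / 13/216 = 9/13
P(W=2 | obs) = 1/54 / 13/216 = 4/13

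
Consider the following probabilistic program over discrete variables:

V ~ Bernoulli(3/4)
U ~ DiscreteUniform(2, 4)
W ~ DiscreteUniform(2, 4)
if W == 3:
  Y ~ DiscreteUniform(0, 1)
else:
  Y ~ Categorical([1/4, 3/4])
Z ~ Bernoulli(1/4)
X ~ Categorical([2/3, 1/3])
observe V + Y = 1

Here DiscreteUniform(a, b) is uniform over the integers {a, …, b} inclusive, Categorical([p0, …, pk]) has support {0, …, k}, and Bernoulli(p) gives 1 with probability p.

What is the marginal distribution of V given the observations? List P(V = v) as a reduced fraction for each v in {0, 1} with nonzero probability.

Enumerate traces; 72 have nonzero weight after conditioning:
  (V=0, U=2, W=2, Y=1, Z=0, X=0) weight 1/96
  (V=0, U=2, W=2, Y=1, Z=0, X=1) weight 1/192
  (V=0, U=2, W=2, Y=1, Z=1, X=0) weight 1/288
  (V=0, U=2, W=2, Y=1, Z=1, X=1) weight 1/576
  (V=0, U=2, W=3, Y=1, Z=0, X=0) weight 1/144
  (V=0, U=2, W=3, Y=1, Z=0, X=1) weight 1/288
  (V=0, U=2, W=3, Y=1, Z=1, X=0) weight 1/432
  (V=0, U=2, W=3, Y=1, Z=1, X=1) weight 1/864
  (V=1, U=2, W=2, Y=0, Z=0, X=0) weight 1/96
  … 63 more
Group by V:
  weight(V=0) = 1/6
  weight(V=1) = 1/4
Total weight = 1/6 + 1/4 = 5/12
P(V=0 | obs) = 1/6 / 5/12 = 2/5
P(V=1 | obs) = 1/4 / 5/12 = 3/5

P(V=0) = 2/5, P(V=1) = 3/5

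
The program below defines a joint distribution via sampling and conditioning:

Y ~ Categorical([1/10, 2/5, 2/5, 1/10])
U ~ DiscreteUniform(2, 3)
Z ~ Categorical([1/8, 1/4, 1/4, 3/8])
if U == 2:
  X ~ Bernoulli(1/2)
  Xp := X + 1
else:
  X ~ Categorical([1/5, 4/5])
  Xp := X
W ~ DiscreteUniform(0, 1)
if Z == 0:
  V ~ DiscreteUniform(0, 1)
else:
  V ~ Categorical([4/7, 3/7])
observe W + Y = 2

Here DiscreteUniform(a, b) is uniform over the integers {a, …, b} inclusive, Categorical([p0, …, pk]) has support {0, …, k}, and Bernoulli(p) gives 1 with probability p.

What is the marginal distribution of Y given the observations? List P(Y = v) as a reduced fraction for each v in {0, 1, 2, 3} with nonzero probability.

P(Y=1) = 1/2, P(Y=2) = 1/2

Enumerate traces; 64 have nonzero weight after conditioning:
  (Y=1, U=2, Z=0, X=0, W=1, V=0) weight 1/320
  (Y=1, U=2, Z=0, X=0, W=1, V=1) weight 1/320
  (Y=1, U=2, Z=0, X=1, W=1, V=0) weight 1/320
  (Y=1, U=2, Z=0, X=1, W=1, V=1) weight 1/320
  (Y=1, U=2, Z=1, X=0, W=1, V=0) weight 1/140
  (Y=1, U=2, Z=1, X=0, W=1, V=1) weight 3/560
  (Y=1, U=2, Z=1, X=1, W=1, V=0) weight 1/140
  (Y=1, U=2, Z=1, X=1, W=1, V=1) weight 3/560
  (Y=2, U=2, Z=0, X=0, W=0, V=0) weight 1/320
  … 55 more
Group by Y:
  weight(Y=1) = 1/5
  weight(Y=2) = 1/5
Total weight = 1/5 + 1/5 = 2/5
P(Y=1 | obs) = 1/5 / 2/5 = 1/2
P(Y=2 | obs) = 1/5 / 2/5 = 1/2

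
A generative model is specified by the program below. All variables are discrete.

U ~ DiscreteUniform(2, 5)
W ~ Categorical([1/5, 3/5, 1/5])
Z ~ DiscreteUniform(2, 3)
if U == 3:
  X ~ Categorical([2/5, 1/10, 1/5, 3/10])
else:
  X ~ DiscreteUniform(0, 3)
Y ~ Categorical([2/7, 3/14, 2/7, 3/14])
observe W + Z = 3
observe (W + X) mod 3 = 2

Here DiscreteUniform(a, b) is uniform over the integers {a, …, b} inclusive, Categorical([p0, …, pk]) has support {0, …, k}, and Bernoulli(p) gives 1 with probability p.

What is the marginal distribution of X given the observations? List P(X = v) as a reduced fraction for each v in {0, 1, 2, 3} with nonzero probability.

Enumerate traces; 32 have nonzero weight after conditioning:
  (U=2, W=0, Z=3, X=2, Y=0) weight 1/560
  (U=2, W=0, Z=3, X=2, Y=1) weight 3/2240
  (U=2, W=0, Z=3, X=2, Y=2) weight 1/560
  (U=2, W=0, Z=3, X=2, Y=3) weight 3/2240
  (U=2, W=1, Z=2, X=1, Y=0) weight 3/560
  (U=2, W=1, Z=2, X=1, Y=1) weight 9/2240
  (U=2, W=1, Z=2, X=1, Y=2) weight 3/560
  (U=2, W=1, Z=2, X=1, Y=3) weight 9/2240
  … 24 more
Group by X:
  weight(X=1) = 51/800
  weight(X=2) = 19/800
Total weight = 51/800 + 19/800 = 7/80
P(X=1 | obs) = 51/800 / 7/80 = 51/70
P(X=2 | obs) = 19/800 / 7/80 = 19/70

P(X=1) = 51/70, P(X=2) = 19/70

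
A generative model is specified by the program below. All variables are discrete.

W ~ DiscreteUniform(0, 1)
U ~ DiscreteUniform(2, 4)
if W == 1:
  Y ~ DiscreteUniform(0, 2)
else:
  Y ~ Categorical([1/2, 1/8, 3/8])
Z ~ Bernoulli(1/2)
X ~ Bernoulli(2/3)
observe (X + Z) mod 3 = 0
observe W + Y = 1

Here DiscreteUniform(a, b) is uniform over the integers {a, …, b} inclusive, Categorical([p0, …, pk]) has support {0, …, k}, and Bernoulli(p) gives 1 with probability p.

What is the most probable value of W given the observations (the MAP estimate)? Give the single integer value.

Enumerate traces; 6 have nonzero weight after conditioning:
  (W=0, U=2, Y=1, Z=0, X=0) weight 1/288
  (W=0, U=3, Y=1, Z=0, X=0) weight 1/288
  (W=0, U=4, Y=1, Z=0, X=0) weight 1/288
  (W=1, U=2, Y=0, Z=0, X=0) weight 1/108
  (W=1, U=3, Y=0, Z=0, X=0) weight 1/108
  (W=1, U=4, Y=0, Z=0, X=0) weight 1/108
Group by W:
  weight(W=0) = 1/96
  weight(W=1) = 1/36
Total weight = 1/96 + 1/36 = 11/288
P(W=0 | obs) = 1/96 / 11/288 = 3/11
P(W=1 | obs) = 1/36 / 11/288 = 8/11
argmax = 1

argmax_v P(W = v | obs) = 1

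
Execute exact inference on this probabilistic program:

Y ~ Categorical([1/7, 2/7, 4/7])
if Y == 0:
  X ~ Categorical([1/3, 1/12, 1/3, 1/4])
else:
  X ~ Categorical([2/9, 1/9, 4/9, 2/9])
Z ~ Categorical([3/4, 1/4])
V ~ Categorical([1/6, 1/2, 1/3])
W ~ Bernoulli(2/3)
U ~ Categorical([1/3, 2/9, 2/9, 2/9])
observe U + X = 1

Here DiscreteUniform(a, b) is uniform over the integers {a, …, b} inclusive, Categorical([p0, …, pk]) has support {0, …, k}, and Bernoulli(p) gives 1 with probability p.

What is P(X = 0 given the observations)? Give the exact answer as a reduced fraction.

Enumerate traces; 72 have nonzero weight after conditioning:
  (Y=0, X=0, Z=0, V=0, W=0, U=1) weight 1/2268
  (Y=0, X=0, Z=0, V=0, W=1, U=1) weight 1/1134
  (Y=0, X=0, Z=0, V=1, W=0, U=1) weight 1/756
  (Y=0, X=0, Z=0, V=1, W=1, U=1) weight 1/378
  (Y=0, X=0, Z=0, V=2, W=0, U=1) weight 1/1134
  (Y=0, X=0, Z=0, V=2, W=1, U=1) weight 1/567
  (Y=0, X=0, Z=1, V=0, W=0, U=1) weight 1/6804
  (Y=0, X=0, Z=1, V=0, W=1, U=1) weight 1/3402
  (Y=0, X=1, Z=0, V=0, W=0, U=0) weight 1/6048
  … 63 more
Group by X:
  weight(X=0) = 10/189
  weight(X=1) = 1/28
Total weight = 10/189 + 1/28 = 67/756
P(X=0 | obs) = 10/189 / 67/756 = 40/67
P(X=1 | obs) = 1/28 / 67/756 = 27/67

P(X = 0 | obs) = 40/67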